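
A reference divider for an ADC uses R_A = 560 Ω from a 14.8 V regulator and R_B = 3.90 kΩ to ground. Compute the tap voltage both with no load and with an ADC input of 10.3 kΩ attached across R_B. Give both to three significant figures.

Open-circuit: V = 14.8 × 3900/(560 + 3900) = 12.9 V.
With the load, R_B becomes R_B‖R_L = 2829 Ω, so V = 14.8 × 2829/3389 = 12.4 V.

Unloaded: 12.9 V; loaded: 12.4 V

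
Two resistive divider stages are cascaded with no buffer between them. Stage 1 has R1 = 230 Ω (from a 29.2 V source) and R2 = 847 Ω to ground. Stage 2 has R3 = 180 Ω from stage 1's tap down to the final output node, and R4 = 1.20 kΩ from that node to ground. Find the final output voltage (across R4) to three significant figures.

V_out ≈ 17.7 V

Stage 2 presents R3+R4 = 1380 Ω as a load on stage 1's tap.
Stage 1's lower leg becomes R2‖(R3+R4) = 524.9 Ω, so V_mid = 29.2 × 524.9/754.9 = 20.30 V.
Stage 2 is itself unloaded: V_out = V_mid × R4/(R3+R4) = 20.30 × 1200/1380 = 17.7 V.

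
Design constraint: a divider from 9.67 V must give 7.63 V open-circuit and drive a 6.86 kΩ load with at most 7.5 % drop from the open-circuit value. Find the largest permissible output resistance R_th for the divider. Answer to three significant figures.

Loading drop = R_th/(R_th + R_L) ≤ 0.0750, so R_th ≤ R_L · ε/(1−ε) = 6.86 kΩ × 0.0750/0.9250 = 556 Ω.
(Any R1, R2 with R2/(R1+R2) = 0.789 and R1‖R2 ≤ 556 Ω will meet the spec.)

R_th ≤ 556 Ω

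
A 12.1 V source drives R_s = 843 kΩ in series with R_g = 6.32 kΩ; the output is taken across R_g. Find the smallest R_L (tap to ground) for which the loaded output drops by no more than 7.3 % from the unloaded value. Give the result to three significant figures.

Output resistance R_th = R_s‖R_g = (843 × 6.32)/849.3 = 6.273 kΩ.
The fractional drop is R_th/(R_th + R_L); requiring this ≤ 0.0730 gives R_L ≥ R_th(1/0.0730 − 1) = 6.273 × 12.70 = 79.7 kΩ.

R_L(min) ≈ 79.7 kΩ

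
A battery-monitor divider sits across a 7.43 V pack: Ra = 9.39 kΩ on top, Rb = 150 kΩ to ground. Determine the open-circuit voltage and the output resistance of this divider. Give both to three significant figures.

V_th = 6.99 V, R_th = 8.84 kΩ

V_th is the open-circuit tap voltage: 7.43 × 150/(9.39 + 150) = 6.99 V.
With the supply zeroed, Ra and Rb appear in parallel from the tap: R_th = Ra‖Rb = (9.39 × 150)/159.4 = 8.84 kΩ.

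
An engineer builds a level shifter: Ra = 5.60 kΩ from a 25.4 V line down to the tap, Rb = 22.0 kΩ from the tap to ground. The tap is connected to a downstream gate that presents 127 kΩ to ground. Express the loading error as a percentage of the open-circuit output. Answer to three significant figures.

3.40 %

The divider's output (Thévenin) resistance is Ra‖Rb = 4.464 kΩ.
Fractional drop under load = R_th/(R_th + R_L) = 4.464 / (4.464 + 127) = 0.03395.
So the output falls by 3.40 %.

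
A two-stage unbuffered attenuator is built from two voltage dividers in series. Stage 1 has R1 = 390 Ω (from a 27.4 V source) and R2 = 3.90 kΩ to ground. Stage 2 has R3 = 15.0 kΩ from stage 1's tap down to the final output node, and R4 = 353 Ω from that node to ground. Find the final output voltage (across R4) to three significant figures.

V_out ≈ 0.560 V

Stage 2 presents R3+R4 = 15350 Ω as a load on stage 1's tap.
Stage 1's lower leg becomes R2‖(R3+R4) = 3110 Ω, so V_mid = 27.4 × 3110/3500 = 24.35 V.
Stage 2 is itself unloaded: V_out = V_mid × R4/(R3+R4) = 24.35 × 353/15350 = 0.560 V.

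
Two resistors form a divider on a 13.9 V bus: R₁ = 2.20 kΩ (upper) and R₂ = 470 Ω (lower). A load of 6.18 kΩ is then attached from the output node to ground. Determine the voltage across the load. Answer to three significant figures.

V_out ≈ 2.30 V

The load sits in parallel with R₂: R₂‖R_L = (470 × 6180) / (470 + 6180) = 436.8 Ω.
V_out = 13.9 × 436.8 / (2200 + 436.8) = 13.9 × 436.8/2637 = 2.30 V.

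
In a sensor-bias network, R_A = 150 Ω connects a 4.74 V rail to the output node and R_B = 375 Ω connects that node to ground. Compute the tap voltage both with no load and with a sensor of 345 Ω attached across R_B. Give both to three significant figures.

Unloaded: 3.39 V; loaded: 2.58 V

Open-circuit: V = 4.74 × 375/(150 + 375) = 3.39 V.
With the load, R_B becomes R_B‖R_L = 179.7 Ω, so V = 4.74 × 179.7/329.7 = 2.58 V.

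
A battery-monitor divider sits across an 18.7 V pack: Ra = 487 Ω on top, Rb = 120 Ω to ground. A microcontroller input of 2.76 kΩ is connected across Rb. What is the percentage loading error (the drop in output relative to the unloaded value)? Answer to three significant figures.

3.37 %

The divider's output (Thévenin) resistance is Ra‖Rb = 96.28 Ω.
Fractional drop under load = R_th/(R_th + R_L) = 96.28 / (96.28 + 2760) = 0.03371.
So the output falls by 3.37 %.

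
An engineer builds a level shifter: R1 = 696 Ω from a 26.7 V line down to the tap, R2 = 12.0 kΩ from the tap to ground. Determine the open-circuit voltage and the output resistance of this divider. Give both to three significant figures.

V_th is the open-circuit tap voltage: 26.7 × 12000/(696 + 12000) = 25.2 V.
With the supply zeroed, R1 and R2 appear in parallel from the tap: R_th = R1‖R2 = (696 × 12000)/12700 = 658 Ω.

V_th = 25.2 V, R_th = 658 Ω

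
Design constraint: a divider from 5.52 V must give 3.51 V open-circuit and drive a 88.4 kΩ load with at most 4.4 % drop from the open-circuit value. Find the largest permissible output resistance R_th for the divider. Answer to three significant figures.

R_th ≤ 4.07 kΩ

Loading drop = R_th/(R_th + R_L) ≤ 0.0440, so R_th ≤ R_L · ε/(1−ε) = 88.4 kΩ × 0.0440/0.9560 = 4.07 kΩ.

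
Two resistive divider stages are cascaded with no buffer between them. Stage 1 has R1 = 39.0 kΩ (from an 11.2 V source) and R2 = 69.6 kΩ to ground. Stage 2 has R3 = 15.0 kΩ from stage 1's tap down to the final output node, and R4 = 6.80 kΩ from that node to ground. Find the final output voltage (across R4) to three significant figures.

Stage 2 presents R3+R4 = 21.80 kΩ as a load on stage 1's tap.
Stage 1's lower leg becomes R2‖(R3+R4) = 16.60 kΩ, so V_mid = 11.2 × 16.60/55.60 = 3.344 V.
Stage 2 is itself unloaded: V_out = V_mid × R4/(R3+R4) = 3.344 × 6.80/21.80 = 1.04 V.

V_out ≈ 1.04 V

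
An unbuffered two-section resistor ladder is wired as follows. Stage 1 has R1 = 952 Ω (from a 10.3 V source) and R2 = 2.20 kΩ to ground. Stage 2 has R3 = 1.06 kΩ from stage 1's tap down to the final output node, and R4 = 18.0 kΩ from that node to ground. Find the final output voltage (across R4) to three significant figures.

Stage 2 presents R3+R4 = 19060 Ω as a load on stage 1's tap.
Stage 1's lower leg becomes R2‖(R3+R4) = 1972 Ω, so V_mid = 10.3 × 1972/2924 = 6.947 V.
Stage 2 is itself unloaded: V_out = V_mid × R4/(R3+R4) = 6.947 × 18000/19060 = 6.56 V.

V_out ≈ 6.56 V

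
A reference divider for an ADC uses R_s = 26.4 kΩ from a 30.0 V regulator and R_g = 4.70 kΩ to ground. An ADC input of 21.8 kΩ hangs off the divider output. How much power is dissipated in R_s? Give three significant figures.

Total resistance from the source is R_s + (R_g‖R_L) = 30.27 kΩ, so I = 30.0/30.27 kΩ = 0.9912 mA.
P = I²·R_s = (0.9912 mA)² × 26.4 kΩ = 25.9 mW.

P ≈ 25.9 mW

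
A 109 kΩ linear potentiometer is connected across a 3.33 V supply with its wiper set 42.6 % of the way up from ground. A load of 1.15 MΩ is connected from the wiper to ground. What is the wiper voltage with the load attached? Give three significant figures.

V ≈ 1.39 V

The wiper splits the pot into (1−α)R = 62.57 kΩ above and αR = 46.43 kΩ below.
Lower section ‖ load = 44.63 kΩ.
V_wiper = 3.33 × 44.63/(62.57 + 44.63) = 1.39 V.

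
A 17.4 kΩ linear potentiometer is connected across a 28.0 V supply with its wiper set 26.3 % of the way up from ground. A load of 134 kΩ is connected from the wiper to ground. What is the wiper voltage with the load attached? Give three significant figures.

V ≈ 7.18 V

The wiper splits the pot into (1−α)R = 12.82 kΩ above and αR = 4.576 kΩ below.
Lower section ‖ load = 4.425 kΩ.
V_wiper = 28.0 × 4.425/(12.82 + 4.425) = 7.18 V.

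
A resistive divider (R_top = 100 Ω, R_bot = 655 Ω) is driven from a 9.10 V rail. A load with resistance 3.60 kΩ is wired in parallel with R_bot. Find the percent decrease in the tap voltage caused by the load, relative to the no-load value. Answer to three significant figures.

The divider's output (Thévenin) resistance is R_top‖R_bot = 86.75 Ω.
Fractional drop under load = R_th/(R_th + R_L) = 86.75 / (86.75 + 3600) = 0.02353.
So the output falls by 2.35 %.

2.35 %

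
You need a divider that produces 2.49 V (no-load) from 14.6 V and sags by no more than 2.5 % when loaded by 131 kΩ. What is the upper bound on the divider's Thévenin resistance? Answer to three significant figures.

Loading drop = R_th/(R_th + R_L) ≤ 0.0250, so R_th ≤ R_L · ε/(1−ε) = 131 kΩ × 0.0250/0.9750 = 3.36 kΩ.
(Any R1, R2 with R2/(R1+R2) = 0.171 and R1‖R2 ≤ 3.36 kΩ will meet the spec.)

R_th ≤ 3.36 kΩ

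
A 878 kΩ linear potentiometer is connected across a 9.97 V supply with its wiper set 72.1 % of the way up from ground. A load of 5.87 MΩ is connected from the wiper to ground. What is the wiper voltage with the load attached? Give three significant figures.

The wiper splits the pot into (1−α)R = 245.0 kΩ above and αR = 633.0 kΩ below.
Lower section ‖ load = 571.4 kΩ.
V_wiper = 9.97 × 571.4/(245.0 + 571.4) = 6.98 V.

V ≈ 6.98 V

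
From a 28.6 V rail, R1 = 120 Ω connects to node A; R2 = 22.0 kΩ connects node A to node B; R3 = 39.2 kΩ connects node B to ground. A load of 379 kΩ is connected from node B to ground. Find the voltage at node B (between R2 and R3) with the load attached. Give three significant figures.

At node B, R3 is in parallel with the load: R3‖R_L = 35530 Ω.
Below node A the resistance is R2 + (R3‖R_L) = 57530 Ω, so V_A = 28.6 × 57530/57650 = 28.54 V.
Then V_B = V_A × (R3‖R_L)/(R2 + R3‖R_L) = 28.54 × 35530/57530 = 17.6 V.

V ≈ 17.6 V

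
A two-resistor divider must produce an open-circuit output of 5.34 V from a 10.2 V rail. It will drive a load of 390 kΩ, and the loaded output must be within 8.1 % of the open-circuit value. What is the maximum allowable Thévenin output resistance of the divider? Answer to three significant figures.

Loading drop = R_th/(R_th + R_L) ≤ 0.0810, so R_th ≤ R_L · ε/(1−ε) = 390 kΩ × 0.0810/0.9190 = 34.4 kΩ.

R_th ≤ 34.4 kΩ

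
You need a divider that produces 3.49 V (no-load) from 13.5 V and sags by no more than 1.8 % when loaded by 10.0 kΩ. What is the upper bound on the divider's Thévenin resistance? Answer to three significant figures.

Loading drop = R_th/(R_th + R_L) ≤ 0.0180, so R_th ≤ R_L · ε/(1−ε) = 10.0 kΩ × 0.0180/0.9820 = 183 Ω.
(Any R1, R2 with R2/(R1+R2) = 0.259 and R1‖R2 ≤ 183 Ω will meet the spec.)

R_th ≤ 183 Ω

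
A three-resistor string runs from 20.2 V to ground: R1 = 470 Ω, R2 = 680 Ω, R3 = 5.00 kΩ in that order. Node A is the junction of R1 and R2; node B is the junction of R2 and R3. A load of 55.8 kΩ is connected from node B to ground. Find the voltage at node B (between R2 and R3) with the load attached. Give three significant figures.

V ≈ 16.2 V

At node B, R3 is in parallel with the load: R3‖R_L = 4589 Ω.
Below node A the resistance is R2 + (R3‖R_L) = 5269 Ω, so V_A = 20.2 × 5269/5739 = 18.55 V.
Then V_B = V_A × (R3‖R_L)/(R2 + R3‖R_L) = 18.55 × 4589/5269 = 16.2 V.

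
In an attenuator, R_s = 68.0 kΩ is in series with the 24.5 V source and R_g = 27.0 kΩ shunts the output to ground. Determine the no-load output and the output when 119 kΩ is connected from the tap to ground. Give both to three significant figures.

Open-circuit: V = 24.5 × 27.0/(68.0 + 27.0) = 6.96 V.
With the load, R_g becomes R_g‖R_L = 22.01 kΩ, so V = 24.5 × 22.01/90.01 = 5.99 V.

Unloaded: 6.96 V; loaded: 5.99 V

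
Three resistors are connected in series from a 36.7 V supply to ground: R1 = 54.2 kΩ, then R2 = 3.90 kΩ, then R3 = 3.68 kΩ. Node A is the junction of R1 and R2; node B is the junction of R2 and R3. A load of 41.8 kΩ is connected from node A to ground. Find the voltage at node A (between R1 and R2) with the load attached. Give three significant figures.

V ≈ 3.88 V

Below node A the series string R2+R3 = 7.580 kΩ sits in parallel with the 41.8 kΩ load: 6.416 kΩ.
V_A = 36.7 × 6.416/(54.2 + 6.416) = 3.88 V.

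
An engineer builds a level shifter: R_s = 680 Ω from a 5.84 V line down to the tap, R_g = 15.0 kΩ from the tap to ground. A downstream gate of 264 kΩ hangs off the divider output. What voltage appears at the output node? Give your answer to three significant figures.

The load sits in parallel with R_g: R_g‖R_L = (15000 × 264000) / (15000 + 264000) = 14190 Ω.
V_out = 5.84 × 14190 / (680 + 14190) = 5.84 × 14190/14870 = 5.57 V.

V_out ≈ 5.57 V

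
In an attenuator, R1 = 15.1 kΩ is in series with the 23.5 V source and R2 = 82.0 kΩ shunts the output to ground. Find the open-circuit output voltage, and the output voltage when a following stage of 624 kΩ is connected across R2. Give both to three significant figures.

Open-circuit: V = 23.5 × 82.0/(15.1 + 82.0) = 19.8 V.
With the load, R2 becomes R2‖R_L = 72.48 kΩ, so V = 23.5 × 72.48/87.58 = 19.4 V.

Unloaded: 19.8 V; loaded: 19.4 V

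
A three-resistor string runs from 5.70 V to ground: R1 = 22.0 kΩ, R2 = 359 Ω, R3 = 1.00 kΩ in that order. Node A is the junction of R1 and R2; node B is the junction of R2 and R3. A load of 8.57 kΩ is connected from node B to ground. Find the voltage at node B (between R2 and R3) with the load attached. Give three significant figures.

V ≈ 0.220 V

At node B, R3 is in parallel with the load: R3‖R_L = 895.5 Ω.
Below node A the resistance is R2 + (R3‖R_L) = 1255 Ω, so V_A = 5.70 × 1255/23250 = 0.3075 V.
Then V_B = V_A × (R3‖R_L)/(R2 + R3‖R_L) = 0.3075 × 895.5/1255 = 0.220 V.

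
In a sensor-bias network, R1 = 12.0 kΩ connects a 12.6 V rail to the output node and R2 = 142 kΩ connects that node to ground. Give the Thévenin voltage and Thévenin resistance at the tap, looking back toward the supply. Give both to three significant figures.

V_th is the open-circuit tap voltage: 12.6 × 142/(12.0 + 142) = 11.6 V.
With the supply zeroed, R1 and R2 appear in parallel from the tap: R_th = R1‖R2 = (12.0 × 142)/154.0 = 11.1 kΩ.

V_th = 11.6 V, R_th = 11.1 kΩ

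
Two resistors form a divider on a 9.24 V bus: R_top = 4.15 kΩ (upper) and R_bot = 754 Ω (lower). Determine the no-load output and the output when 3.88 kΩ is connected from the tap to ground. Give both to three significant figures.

Unloaded: 1.42 V; loaded: 1.22 V

Open-circuit: V = 9.24 × 754/(4150 + 754) = 1.42 V.
With the load, R_bot becomes R_bot‖R_L = 631.3 Ω, so V = 9.24 × 631.3/4781 = 1.22 V.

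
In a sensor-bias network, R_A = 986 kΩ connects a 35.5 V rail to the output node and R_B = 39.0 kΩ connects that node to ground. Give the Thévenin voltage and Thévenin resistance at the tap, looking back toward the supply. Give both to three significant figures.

V_th = 1.35 V, R_th = 37.5 kΩ

V_th is the open-circuit tap voltage: 35.5 × 39.0/(986 + 39.0) = 1.35 V.
With the supply zeroed, R_A and R_B appear in parallel from the tap: R_th = R_A‖R_B = (986 × 39.0)/1025 = 37.5 kΩ.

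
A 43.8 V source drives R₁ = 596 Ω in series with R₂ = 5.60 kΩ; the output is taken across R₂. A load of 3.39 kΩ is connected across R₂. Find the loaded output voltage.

The load sits in parallel with R₂: R₂‖R_L = (5600 × 3390) / (5600 + 3390) = 2112 Ω.
V_out = 43.8 × 2112 / (596 + 2112) = 43.8 × 2112/2708 = 34.2 V.

V_out ≈ 34.2 V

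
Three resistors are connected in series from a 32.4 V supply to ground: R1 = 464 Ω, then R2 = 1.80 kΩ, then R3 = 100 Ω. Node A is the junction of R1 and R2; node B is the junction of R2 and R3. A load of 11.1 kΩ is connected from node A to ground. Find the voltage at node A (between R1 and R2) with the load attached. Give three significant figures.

V ≈ 25.2 V

Below node A the series string R2+R3 = 1900 Ω sits in parallel with the 11100 Ω load: 1622 Ω.
V_A = 32.4 × 1622/(464 + 1622) = 25.2 V.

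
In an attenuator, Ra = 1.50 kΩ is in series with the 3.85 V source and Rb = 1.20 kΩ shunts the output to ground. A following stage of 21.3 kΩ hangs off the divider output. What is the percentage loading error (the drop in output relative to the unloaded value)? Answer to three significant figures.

3.03 %

The divider's output (Thévenin) resistance is Ra‖Rb = 0.6667 kΩ.
Fractional drop under load = R_th/(R_th + R_L) = 0.6667 / (0.6667 + 21.3) = 0.03035.
So the output falls by 3.03 %.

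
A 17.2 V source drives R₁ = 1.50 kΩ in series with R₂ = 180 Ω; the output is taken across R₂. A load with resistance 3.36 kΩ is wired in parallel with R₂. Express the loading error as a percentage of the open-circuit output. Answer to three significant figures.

The divider's output (Thévenin) resistance is R₁‖R₂ = 160.7 Ω.
Fractional drop under load = R_th/(R_th + R_L) = 160.7 / (160.7 + 3360) = 0.04565.
So the output falls by 4.56 %.

4.56 %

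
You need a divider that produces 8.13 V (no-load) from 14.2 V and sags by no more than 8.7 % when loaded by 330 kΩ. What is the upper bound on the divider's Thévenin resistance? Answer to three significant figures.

R_th ≤ 31.4 kΩ

Loading drop = R_th/(R_th + R_L) ≤ 0.0870, so R_th ≤ R_L · ε/(1−ε) = 330 kΩ × 0.0870/0.9130 = 31.4 kΩ.
(Any R1, R2 with R2/(R1+R2) = 0.573 and R1‖R2 ≤ 31.4 kΩ will meet the spec.)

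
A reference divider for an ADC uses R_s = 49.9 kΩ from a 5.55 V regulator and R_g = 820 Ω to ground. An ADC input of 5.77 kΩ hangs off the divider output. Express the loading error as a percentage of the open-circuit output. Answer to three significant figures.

Unloaded V = 5.55 × 820/50720 = 0.089728 V.
Loaded: R_g‖R_L = 718.0 Ω, giving V = 5.55 × 718.0/50620 = 0.078721 V.
Drop = (0.089728 − 0.078721) / 0.089728 = 12.3 %.

12.3 %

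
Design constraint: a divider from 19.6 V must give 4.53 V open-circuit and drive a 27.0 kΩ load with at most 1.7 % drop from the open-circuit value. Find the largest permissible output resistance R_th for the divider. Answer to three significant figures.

R_th ≤ 467 Ω

Loading drop = R_th/(R_th + R_L) ≤ 0.0170, so R_th ≤ R_L · ε/(1−ε) = 27.0 kΩ × 0.0170/0.9830 = 467 Ω.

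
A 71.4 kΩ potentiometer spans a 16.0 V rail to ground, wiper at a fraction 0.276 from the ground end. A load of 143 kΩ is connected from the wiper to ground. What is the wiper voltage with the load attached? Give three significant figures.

The wiper splits the pot into (1−α)R = 51.69 kΩ above and αR = 19.71 kΩ below.
Lower section ‖ load = 17.32 kΩ.
V_wiper = 16.0 × 17.32/(51.69 + 17.32) = 4.02 V.

V ≈ 4.02 V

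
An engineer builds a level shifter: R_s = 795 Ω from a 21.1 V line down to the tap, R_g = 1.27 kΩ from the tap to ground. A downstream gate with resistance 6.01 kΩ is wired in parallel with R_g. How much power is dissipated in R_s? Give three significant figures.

P ≈ 104 mW

Total resistance from the source is R_s + (R_g‖R_L) = 1843 Ω, so I = 21.1/1843 Ω = 11.45 mA.
P = I²·R_s = (11.45 mA)² × 795 Ω = 104 mW.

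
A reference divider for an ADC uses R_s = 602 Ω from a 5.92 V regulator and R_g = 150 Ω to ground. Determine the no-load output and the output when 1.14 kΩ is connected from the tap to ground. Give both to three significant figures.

Unloaded: 1.18 V; loaded: 1.07 V

Open-circuit: V = 5.92 × 150/(602 + 150) = 1.18 V.
With the load, R_g becomes R_g‖R_L = 132.6 Ω, so V = 5.92 × 132.6/734.6 = 1.07 V.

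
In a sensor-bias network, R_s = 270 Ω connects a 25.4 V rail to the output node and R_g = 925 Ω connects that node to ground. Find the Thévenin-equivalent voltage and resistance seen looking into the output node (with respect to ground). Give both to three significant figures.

V_th = 19.7 V, R_th = 209 Ω

V_th is the open-circuit tap voltage: 25.4 × 925/(270 + 925) = 19.7 V.
With the supply zeroed, R_s and R_g appear in parallel from the tap: R_th = R_s‖R_g = (270 × 925)/1195 = 209 Ω.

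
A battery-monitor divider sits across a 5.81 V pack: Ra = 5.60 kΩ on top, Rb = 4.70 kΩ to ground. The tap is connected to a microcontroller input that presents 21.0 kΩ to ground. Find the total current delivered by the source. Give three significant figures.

Rb‖R_L = 3.840 kΩ, so the source sees Ra + Rb‖R_L = 9.440 kΩ.
I = 5.81 V / 9.440 kΩ = 0.615 mA.

I ≈ 0.615 mA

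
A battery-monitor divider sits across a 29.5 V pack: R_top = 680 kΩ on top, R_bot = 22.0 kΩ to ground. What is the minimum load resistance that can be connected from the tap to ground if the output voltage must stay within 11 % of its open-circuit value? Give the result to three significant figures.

R_L(min) ≈ 172 kΩ

Output resistance R_th = R_top‖R_bot = (680 × 22.0)/702.0 = 21.31 kΩ.
The fractional drop is R_th/(R_th + R_L); requiring this ≤ 0.110 gives R_L ≥ R_th(1/0.110 − 1) = 21.31 × 8.091 = 172 kΩ.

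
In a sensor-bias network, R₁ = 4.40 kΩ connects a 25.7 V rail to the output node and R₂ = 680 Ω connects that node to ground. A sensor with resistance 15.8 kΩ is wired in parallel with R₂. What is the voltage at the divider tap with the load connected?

The load sits in parallel with R₂: R₂‖R_L = (680 × 15800) / (680 + 15800) = 651.9 Ω.
V_out = 25.7 × 651.9 / (4400 + 651.9) = 25.7 × 651.9/5052 = 3.32 V.

V_out ≈ 3.32 V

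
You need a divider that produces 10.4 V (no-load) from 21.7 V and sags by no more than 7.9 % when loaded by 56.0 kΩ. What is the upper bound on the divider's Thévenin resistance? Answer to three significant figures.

R_th ≤ 4.80 kΩ

Loading drop = R_th/(R_th + R_L) ≤ 0.0790, so R_th ≤ R_L · ε/(1−ε) = 56.0 kΩ × 0.0790/0.9210 = 4.80 kΩ.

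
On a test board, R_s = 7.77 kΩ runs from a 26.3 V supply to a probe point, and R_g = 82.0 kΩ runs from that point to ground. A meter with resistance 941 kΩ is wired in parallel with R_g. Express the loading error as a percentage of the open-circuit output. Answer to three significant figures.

The divider's output (Thévenin) resistance is R_s‖R_g = 7.097 kΩ.
Fractional drop under load = R_th/(R_th + R_L) = 7.097 / (7.097 + 941) = 0.007486.
So the output falls by 0.749 %.

0.749 %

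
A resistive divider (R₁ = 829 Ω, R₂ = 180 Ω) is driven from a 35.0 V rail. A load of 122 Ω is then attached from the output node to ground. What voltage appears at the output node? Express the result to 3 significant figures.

The load sits in parallel with R₂: R₂‖R_L = (180 × 122) / (180 + 122) = 72.72 Ω.
V_out = 35.0 × 72.72 / (829 + 72.72) = 35.0 × 72.72/901.7 = 2.82 V.

V_out ≈ 2.82 V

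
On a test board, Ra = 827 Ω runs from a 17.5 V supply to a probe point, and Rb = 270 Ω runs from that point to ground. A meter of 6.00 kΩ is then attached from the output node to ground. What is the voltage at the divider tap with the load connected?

V_out ≈ 4.17 V

The load sits in parallel with Rb: Rb‖R_L = (270 × 6000) / (270 + 6000) = 258.4 Ω.
V_out = 17.5 × 258.4 / (827 + 258.4) = 17.5 × 258.4/1085 = 4.17 V.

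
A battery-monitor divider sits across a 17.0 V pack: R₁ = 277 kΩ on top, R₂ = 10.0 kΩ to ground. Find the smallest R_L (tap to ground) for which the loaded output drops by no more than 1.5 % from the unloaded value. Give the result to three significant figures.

R_L(min) ≈ 634 kΩ

Output resistance R_th = R₁‖R₂ = (277 × 10.0)/287.0 = 9.652 kΩ.
The fractional drop is R_th/(R_th + R_L); requiring this ≤ 0.0150 gives R_L ≥ R_th(1/0.0150 − 1) = 9.652 × 65.67 = 634 kΩ.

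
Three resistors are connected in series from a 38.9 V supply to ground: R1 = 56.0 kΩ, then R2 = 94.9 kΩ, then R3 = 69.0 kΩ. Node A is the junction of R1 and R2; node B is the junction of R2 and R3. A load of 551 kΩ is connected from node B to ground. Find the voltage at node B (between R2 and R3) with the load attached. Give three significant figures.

At node B, R3 is in parallel with the load: R3‖R_L = 61.32 kΩ.
Below node A the resistance is R2 + (R3‖R_L) = 156.2 kΩ, so V_A = 38.9 × 156.2/212.2 = 28.64 V.
Then V_B = V_A × (R3‖R_L)/(R2 + R3‖R_L) = 28.64 × 61.32/156.2 = 11.2 V.

V ≈ 11.2 V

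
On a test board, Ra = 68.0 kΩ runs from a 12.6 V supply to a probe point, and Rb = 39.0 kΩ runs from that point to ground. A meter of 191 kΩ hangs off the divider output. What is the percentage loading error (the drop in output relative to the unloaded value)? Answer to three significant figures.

11.5 %

The divider's output (Thévenin) resistance is Ra‖Rb = 24.79 kΩ.
Fractional drop under load = R_th/(R_th + R_L) = 24.79 / (24.79 + 191) = 0.1149.
So the output falls by 11.5 %.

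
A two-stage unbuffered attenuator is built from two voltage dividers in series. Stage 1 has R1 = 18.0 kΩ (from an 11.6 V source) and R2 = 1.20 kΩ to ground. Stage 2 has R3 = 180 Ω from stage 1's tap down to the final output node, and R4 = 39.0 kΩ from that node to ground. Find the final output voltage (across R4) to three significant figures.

Stage 2 presents R3+R4 = 39180 Ω as a load on stage 1's tap.
Stage 1's lower leg becomes R2‖(R3+R4) = 1164 Ω, so V_mid = 11.6 × 1164/19160 = 0.7048 V.
Stage 2 is itself unloaded: V_out = V_mid × R4/(R3+R4) = 0.7048 × 39000/39180 = 0.702 V.

V_out ≈ 0.702 V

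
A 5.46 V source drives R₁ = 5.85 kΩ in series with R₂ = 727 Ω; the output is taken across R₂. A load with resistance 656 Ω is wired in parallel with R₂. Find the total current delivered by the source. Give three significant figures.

I ≈ 0.881 mA

R₂‖R_L = 344.8 Ω, so the source sees R₁ + R₂‖R_L = 6195 Ω.
I = 5.46 V / 6195 Ω = 0.881 mA.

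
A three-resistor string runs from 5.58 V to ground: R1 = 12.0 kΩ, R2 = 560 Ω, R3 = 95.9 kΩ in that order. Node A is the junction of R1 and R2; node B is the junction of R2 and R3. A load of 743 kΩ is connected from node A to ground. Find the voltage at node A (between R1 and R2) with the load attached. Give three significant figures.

V ≈ 4.89 V

Below node A the series string R2+R3 = 96460 Ω sits in parallel with the 743000 Ω load: 85380 Ω.
V_A = 5.58 × 85380/(12000 + 85380) = 4.89 V.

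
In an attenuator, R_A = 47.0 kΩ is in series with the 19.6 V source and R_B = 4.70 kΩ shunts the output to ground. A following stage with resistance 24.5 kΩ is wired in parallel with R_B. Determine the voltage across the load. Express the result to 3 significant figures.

The load sits in parallel with R_B: R_B‖R_L = (4.70 × 24.5) / (4.70 + 24.5) = 3.943 kΩ.
V_out = 19.6 × 3.943 / (47.0 + 3.943) = 19.6 × 3.943/50.94 = 1.52 V.

V_out ≈ 1.52 V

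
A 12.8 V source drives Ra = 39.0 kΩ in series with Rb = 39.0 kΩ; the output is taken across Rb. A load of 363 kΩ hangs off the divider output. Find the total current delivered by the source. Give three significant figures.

I ≈ 0.172 mA

Rb‖R_L = 35.22 kΩ, so the source sees Ra + Rb‖R_L = 74.22 kΩ.
I = 12.8 V / 74.22 kΩ = 0.172 mA.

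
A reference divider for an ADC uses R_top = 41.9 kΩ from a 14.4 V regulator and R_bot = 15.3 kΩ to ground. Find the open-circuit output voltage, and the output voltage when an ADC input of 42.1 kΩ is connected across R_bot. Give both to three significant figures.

Unloaded: 3.85 V; loaded: 3.04 V

Open-circuit: V = 14.4 × 15.3/(41.9 + 15.3) = 3.85 V.
With the load, R_bot becomes R_bot‖R_L = 11.22 kΩ, so V = 14.4 × 11.22/53.12 = 3.04 V.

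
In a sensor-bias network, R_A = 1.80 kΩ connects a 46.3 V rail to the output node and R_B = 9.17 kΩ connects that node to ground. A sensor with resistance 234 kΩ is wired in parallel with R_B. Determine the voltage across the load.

V_out ≈ 38.5 V

The load sits in parallel with R_B: R_B‖R_L = (9.17 × 234) / (9.17 + 234) = 8.824 kΩ.
V_out = 46.3 × 8.824 / (1.80 + 8.824) = 46.3 × 8.824/10.62 = 38.5 V.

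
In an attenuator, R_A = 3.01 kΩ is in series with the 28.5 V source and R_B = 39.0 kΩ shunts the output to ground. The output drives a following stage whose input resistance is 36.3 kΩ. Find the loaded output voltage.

V_out ≈ 24.6 V

The load sits in parallel with R_B: R_B‖R_L = (39.0 × 36.3) / (39.0 + 36.3) = 18.80 kΩ.
V_out = 28.5 × 18.80 / (3.01 + 18.80) = 28.5 × 18.80/21.81 = 24.6 V.
(Unloaded it would have been 26.5 V.)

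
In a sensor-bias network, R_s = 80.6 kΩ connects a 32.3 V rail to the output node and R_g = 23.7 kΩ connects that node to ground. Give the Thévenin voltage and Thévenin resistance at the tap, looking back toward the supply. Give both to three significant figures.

V_th is the open-circuit tap voltage: 32.3 × 23.7/(80.6 + 23.7) = 7.34 V.
With the supply zeroed, R_s and R_g appear in parallel from the tap: R_th = R_s‖R_g = (80.6 × 23.7)/104.3 = 18.3 kΩ.

V_th = 7.34 V, R_th = 18.3 kΩ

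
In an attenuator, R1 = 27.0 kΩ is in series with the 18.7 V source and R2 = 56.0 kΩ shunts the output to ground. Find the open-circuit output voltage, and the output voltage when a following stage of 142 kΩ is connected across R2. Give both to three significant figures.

Unloaded: 12.6 V; loaded: 11.2 V

Open-circuit: V = 18.7 × 56.0/(27.0 + 56.0) = 12.6 V.
With the load, R2 becomes R2‖R_L = 40.16 kΩ, so V = 18.7 × 40.16/67.16 = 11.2 V.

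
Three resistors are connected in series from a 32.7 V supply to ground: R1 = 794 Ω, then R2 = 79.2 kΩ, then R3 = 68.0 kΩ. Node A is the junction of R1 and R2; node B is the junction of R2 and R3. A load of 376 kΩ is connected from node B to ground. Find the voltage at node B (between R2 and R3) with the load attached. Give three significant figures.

V ≈ 13.7 V

At node B, R3 is in parallel with the load: R3‖R_L = 57590 Ω.
Below node A the resistance is R2 + (R3‖R_L) = 136800 Ω, so V_A = 32.7 × 136800/137600 = 32.51 V.
Then V_B = V_A × (R3‖R_L)/(R2 + R3‖R_L) = 32.51 × 57590/136800 = 13.7 V.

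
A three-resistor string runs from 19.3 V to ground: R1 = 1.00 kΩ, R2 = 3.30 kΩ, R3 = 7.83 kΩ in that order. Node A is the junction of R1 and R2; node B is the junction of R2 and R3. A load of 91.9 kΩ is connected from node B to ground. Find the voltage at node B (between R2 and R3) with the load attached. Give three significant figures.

V ≈ 12.1 V

At node B, R3 is in parallel with the load: R3‖R_L = 7.215 kΩ.
Below node A the resistance is R2 + (R3‖R_L) = 10.52 kΩ, so V_A = 19.3 × 10.52/11.52 = 17.62 V.
Then V_B = V_A × (R3‖R_L)/(R2 + R3‖R_L) = 17.62 × 7.215/10.52 = 12.1 V.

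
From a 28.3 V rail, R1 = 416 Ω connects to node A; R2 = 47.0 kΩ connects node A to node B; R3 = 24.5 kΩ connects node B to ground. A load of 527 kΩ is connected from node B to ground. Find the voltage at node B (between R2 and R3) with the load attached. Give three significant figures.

V ≈ 9.35 V

At node B, R3 is in parallel with the load: R3‖R_L = 23410 Ω.
Below node A the resistance is R2 + (R3‖R_L) = 70410 Ω, so V_A = 28.3 × 70410/70830 = 28.13 V.
Then V_B = V_A × (R3‖R_L)/(R2 + R3‖R_L) = 28.13 × 23410/70410 = 9.35 V.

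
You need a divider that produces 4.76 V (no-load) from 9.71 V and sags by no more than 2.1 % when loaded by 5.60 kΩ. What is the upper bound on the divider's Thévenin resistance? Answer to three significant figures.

Loading drop = R_th/(R_th + R_L) ≤ 0.0210, so R_th ≤ R_L · ε/(1−ε) = 5.60 kΩ × 0.0210/0.9790 = 120 Ω.

R_th ≤ 120 Ω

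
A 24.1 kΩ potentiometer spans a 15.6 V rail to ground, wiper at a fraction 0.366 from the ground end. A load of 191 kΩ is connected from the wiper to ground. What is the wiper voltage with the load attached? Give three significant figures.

The wiper splits the pot into (1−α)R = 15.28 kΩ above and αR = 8.821 kΩ below.
Lower section ‖ load = 8.431 kΩ.
V_wiper = 15.6 × 8.431/(15.28 + 8.431) = 5.55 V.

V ≈ 5.55 V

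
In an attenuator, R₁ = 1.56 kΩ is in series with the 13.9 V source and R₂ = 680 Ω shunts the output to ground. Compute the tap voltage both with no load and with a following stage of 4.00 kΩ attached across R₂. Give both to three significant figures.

Unloaded: 4.22 V; loaded: 3.77 V

Open-circuit: V = 13.9 × 680/(1560 + 680) = 4.22 V.
With the load, R₂ becomes R₂‖R_L = 581.2 Ω, so V = 13.9 × 581.2/2141 = 3.77 V.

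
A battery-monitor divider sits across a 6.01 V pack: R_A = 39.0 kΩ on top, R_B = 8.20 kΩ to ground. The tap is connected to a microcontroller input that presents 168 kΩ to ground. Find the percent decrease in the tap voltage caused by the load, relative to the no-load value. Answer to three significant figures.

3.88 %

The divider's output (Thévenin) resistance is R_A‖R_B = 6.775 kΩ.
Fractional drop under load = R_th/(R_th + R_L) = 6.775 / (6.775 + 168) = 0.03877.
So the output falls by 3.88 %.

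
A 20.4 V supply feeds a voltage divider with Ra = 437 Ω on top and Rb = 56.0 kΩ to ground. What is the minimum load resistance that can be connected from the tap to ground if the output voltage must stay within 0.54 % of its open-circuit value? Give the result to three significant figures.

R_L(min) ≈ 79.9 kΩ

Output resistance R_th = Ra‖Rb = (437 × 56000)/56440 = 433.6 Ω.
The fractional drop is R_th/(R_th + R_L); requiring this ≤ 0.00540 gives R_L ≥ R_th(1/0.00540 − 1) = 433.6 × 184.2 = 79.9 kΩ.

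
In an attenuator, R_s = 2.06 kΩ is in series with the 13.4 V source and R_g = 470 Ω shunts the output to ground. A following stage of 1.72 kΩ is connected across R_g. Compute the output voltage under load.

V_out ≈ 2.04 V

The load sits in parallel with R_g: R_g‖R_L = (470 × 1720) / (470 + 1720) = 369.1 Ω.
V_out = 13.4 × 369.1 / (2060 + 369.1) = 13.4 × 369.1/2429 = 2.04 V.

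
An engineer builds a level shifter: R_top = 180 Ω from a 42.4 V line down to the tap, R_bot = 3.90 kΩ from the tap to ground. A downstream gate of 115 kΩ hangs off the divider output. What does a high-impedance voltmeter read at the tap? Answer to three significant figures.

V_out ≈ 40.5 V

The load sits in parallel with R_bot: R_bot‖R_L = (3900 × 115000) / (3900 + 115000) = 3772 Ω.
V_out = 42.4 × 3772 / (180 + 3772) = 42.4 × 3772/3952 = 40.5 V.
(Unloaded it would have been 40.5 V.)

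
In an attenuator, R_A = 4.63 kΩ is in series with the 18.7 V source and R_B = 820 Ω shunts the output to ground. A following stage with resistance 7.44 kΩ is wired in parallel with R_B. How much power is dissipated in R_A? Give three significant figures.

Total resistance from the source is R_A + (R_B‖R_L) = 5369 Ω, so I = 18.7/5369 Ω = 3.483 mA.
P = I²·R_A = (3.483 mA)² × 4.63 kΩ = 56.2 mW.

P ≈ 56.2 mW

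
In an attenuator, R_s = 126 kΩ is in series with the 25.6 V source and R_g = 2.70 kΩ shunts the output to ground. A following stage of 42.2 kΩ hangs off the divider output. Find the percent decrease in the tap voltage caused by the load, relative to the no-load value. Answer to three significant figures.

5.89 %

The divider's output (Thévenin) resistance is R_s‖R_g = 2.643 kΩ.
Fractional drop under load = R_th/(R_th + R_L) = 2.643 / (2.643 + 42.2) = 0.05895.
So the output falls by 5.89 %.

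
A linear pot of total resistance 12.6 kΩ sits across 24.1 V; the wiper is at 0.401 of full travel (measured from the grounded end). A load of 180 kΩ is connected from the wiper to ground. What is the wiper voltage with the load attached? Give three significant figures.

V ≈ 9.50 V

The wiper splits the pot into (1−α)R = 7.547 kΩ above and αR = 5.053 kΩ below.
Lower section ‖ load = 4.915 kΩ.
V_wiper = 24.1 × 4.915/(7.547 + 4.915) = 9.50 V.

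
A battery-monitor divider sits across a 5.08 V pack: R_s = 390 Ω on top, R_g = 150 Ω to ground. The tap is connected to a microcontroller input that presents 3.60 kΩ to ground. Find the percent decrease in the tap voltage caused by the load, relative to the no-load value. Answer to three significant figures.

The divider's output (Thévenin) resistance is R_s‖R_g = 108.3 Ω.
Fractional drop under load = R_th/(R_th + R_L) = 108.3 / (108.3 + 3600) = 0.02921.
So the output falls by 2.92 %.

2.92 %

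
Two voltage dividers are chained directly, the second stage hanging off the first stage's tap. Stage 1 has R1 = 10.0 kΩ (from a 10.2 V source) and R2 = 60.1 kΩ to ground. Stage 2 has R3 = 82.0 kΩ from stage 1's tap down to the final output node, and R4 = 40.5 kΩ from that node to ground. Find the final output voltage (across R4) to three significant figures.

V_out ≈ 2.70 V

Stage 2 presents R3+R4 = 122.5 kΩ as a load on stage 1's tap.
Stage 1's lower leg becomes R2‖(R3+R4) = 40.32 kΩ, so V_mid = 10.2 × 40.32/50.32 = 8.173 V.
Stage 2 is itself unloaded: V_out = V_mid × R4/(R3+R4) = 8.173 × 40.5/122.5 = 2.70 V.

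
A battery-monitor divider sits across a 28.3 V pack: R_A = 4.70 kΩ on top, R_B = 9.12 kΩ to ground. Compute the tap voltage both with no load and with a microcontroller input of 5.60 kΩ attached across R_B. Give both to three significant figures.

Open-circuit: V = 28.3 × 9.12/(4.70 + 9.12) = 18.7 V.
With the load, R_B becomes R_B‖R_L = 3.470 kΩ, so V = 28.3 × 3.470/8.170 = 12.0 V.

Unloaded: 18.7 V; loaded: 12.0 V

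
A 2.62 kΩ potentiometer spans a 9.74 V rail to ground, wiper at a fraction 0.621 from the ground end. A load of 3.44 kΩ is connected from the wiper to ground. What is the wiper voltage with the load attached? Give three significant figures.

The wiper splits the pot into (1−α)R = 993.0 Ω above and αR = 1627 Ω below.
Lower section ‖ load = 1105 Ω.
V_wiper = 9.74 × 1105/(993.0 + 1105) = 5.13 V.

V ≈ 5.13 V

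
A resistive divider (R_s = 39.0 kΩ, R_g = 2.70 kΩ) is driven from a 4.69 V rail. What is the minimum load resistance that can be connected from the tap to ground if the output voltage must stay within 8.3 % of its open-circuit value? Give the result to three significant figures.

Output resistance R_th = R_s‖R_g = (39.0 × 2.70)/41.70 = 2.525 kΩ.
The fractional drop is R_th/(R_th + R_L); requiring this ≤ 0.0830 gives R_L ≥ R_th(1/0.0830 − 1) = 2.525 × 11.05 = 27.9 kΩ.

R_L(min) ≈ 27.9 kΩ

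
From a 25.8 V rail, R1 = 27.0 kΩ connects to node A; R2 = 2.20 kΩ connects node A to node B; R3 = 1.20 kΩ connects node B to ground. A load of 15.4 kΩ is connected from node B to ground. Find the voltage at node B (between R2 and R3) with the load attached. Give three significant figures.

At node B, R3 is in parallel with the load: R3‖R_L = 1.113 kΩ.
Below node A the resistance is R2 + (R3‖R_L) = 3.313 kΩ, so V_A = 25.8 × 3.313/30.31 = 2.820 V.
Then V_B = V_A × (R3‖R_L)/(R2 + R3‖R_L) = 2.820 × 1.113/3.313 = 0.948 V.

V ≈ 0.948 V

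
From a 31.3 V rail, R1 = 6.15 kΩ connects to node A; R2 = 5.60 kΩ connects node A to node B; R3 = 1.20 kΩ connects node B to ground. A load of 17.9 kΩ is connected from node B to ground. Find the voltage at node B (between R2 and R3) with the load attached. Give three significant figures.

V ≈ 2.73 V

At node B, R3 is in parallel with the load: R3‖R_L = 1.125 kΩ.
Below node A the resistance is R2 + (R3‖R_L) = 6.725 kΩ, so V_A = 31.3 × 6.725/12.87 = 16.35 V.
Then V_B = V_A × (R3‖R_L)/(R2 + R3‖R_L) = 16.35 × 1.125/6.725 = 2.73 V.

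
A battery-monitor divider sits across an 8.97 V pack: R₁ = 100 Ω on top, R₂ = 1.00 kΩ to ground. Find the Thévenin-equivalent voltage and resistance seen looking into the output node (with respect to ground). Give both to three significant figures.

V_th is the open-circuit tap voltage: 8.97 × 1000/(100 + 1000) = 8.15 V.
With the supply zeroed, R₁ and R₂ appear in parallel from the tap: R_th = R₁‖R₂ = (100 × 1000)/1100 = 90.9 Ω.

V_th = 8.15 V, R_th = 90.9 Ω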